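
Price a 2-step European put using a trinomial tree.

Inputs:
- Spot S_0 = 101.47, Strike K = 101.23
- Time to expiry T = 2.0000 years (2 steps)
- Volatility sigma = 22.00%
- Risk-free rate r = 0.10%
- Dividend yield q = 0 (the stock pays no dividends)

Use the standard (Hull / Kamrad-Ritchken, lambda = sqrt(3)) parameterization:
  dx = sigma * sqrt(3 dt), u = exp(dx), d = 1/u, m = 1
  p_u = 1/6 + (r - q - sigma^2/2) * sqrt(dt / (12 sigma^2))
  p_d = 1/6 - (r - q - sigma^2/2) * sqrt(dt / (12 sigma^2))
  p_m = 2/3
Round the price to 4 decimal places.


Answer: Price = V(0,0) = 10.4589

Derivation:
dt = T/N = 1.000000; dx = sigma*sqrt(3*dt) = 0.381051
u = exp(dx) = 1.463823; d = 1/u = 0.683143
p_u = 0.136225, p_m = 0.666667, p_d = 0.197109
Discount per step: exp(-r*dt) = 0.999000
Stock lattice S(k, j) with j the centered position index:
  k=0: S(0,+0) = 101.4700
  k=1: S(1,-1) = 69.3185; S(1,+0) = 101.4700; S(1,+1) = 148.5341
  k=2: S(2,-2) = 47.3545; S(2,-1) = 69.3185; S(2,+0) = 101.4700; S(2,+1) = 148.5341; S(2,+2) = 217.4275
Terminal payoffs V(N, j) = max(K - S_T, 0):
  V(2,-2) = 53.875548; V(2,-1) = 31.911487; V(2,+0) = 0.000000; V(2,+1) = 0.000000; V(2,+2) = 0.000000
Backward induction: V(k, j) = exp(-r*dt) * [p_u * V(k+1, j+1) + p_m * V(k+1, j) + p_d * V(k+1, j-1)]
  V(1,-1) = exp(-r*dt) * [p_u*0.000000 + p_m*31.911487 + p_d*53.875548] = 31.861790
  V(1,+0) = exp(-r*dt) * [p_u*0.000000 + p_m*0.000000 + p_d*31.911487] = 6.283747
  V(1,+1) = exp(-r*dt) * [p_u*0.000000 + p_m*0.000000 + p_d*0.000000] = 0.000000
  V(0,+0) = exp(-r*dt) * [p_u*0.000000 + p_m*6.283747 + p_d*31.861790] = 10.458939


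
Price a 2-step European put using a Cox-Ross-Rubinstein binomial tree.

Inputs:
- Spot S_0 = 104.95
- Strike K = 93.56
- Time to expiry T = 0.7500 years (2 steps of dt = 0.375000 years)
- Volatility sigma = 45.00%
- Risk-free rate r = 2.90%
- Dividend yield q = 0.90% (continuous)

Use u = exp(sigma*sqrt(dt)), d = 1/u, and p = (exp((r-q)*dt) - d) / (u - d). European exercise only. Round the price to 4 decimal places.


dt = T/N = 0.375000
u = exp(sigma*sqrt(dt)) = 1.317278; d = 1/u = 0.759141
p = (exp((r-q)*dt) - d) / (u - d) = 0.445029
Discount per step: exp(-r*dt) = 0.989184
Stock lattice S(k, i) with i counting down-moves:
  k=0: S(0,0) = 104.9500
  k=1: S(1,0) = 138.2483; S(1,1) = 79.6719
  k=2: S(2,0) = 182.1115; S(2,1) = 104.9500; S(2,2) = 60.4822
Terminal payoffs V(N, i) = max(K - S_T, 0):
  V(2,0) = 0.000000; V(2,1) = 0.000000; V(2,2) = 33.077815
Backward induction: V(k, i) = exp(-r*dt) * [p * V(k+1, i) + (1-p) * V(k+1, i+1)].
  V(1,0) = exp(-r*dt) * [p*0.000000 + (1-p)*0.000000] = 0.000000
  V(1,1) = exp(-r*dt) * [p*0.000000 + (1-p)*33.077815] = 18.158680
  V(0,0) = exp(-r*dt) * [p*0.000000 + (1-p)*18.158680] = 9.968544

Answer: Price = V(0,0) = 9.9685


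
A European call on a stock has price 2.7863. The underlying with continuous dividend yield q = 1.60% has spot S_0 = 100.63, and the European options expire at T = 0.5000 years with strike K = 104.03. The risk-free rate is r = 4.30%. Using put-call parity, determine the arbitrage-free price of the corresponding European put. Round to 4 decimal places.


Put-call parity: C - P = S_0 * exp(-qT) - K * exp(-rT).
S_0 * exp(-qT) = 100.6300 * 0.99203191 = 99.82817159
K * exp(-rT) = 104.0300 * 0.97872948 = 101.81722754
P = C - S*exp(-qT) + K*exp(-rT)
P = 2.7863 - 99.82817159 + 101.81722754 = 4.7754

Answer: Put price = 4.7754


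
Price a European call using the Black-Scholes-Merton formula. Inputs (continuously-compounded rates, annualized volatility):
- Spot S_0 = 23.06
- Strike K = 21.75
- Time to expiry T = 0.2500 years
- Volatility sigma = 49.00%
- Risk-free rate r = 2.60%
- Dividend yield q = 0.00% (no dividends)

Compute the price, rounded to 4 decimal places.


Answer: Price = 2.9788

Derivation:
d1 = (ln(S/K) + (r - q + 0.5*sigma^2) * T) / (sigma * sqrt(T)) = 0.38774799
d2 = d1 - sigma * sqrt(T) = 0.14274799
exp(-rT) = 0.99352108; exp(-qT) = 1.00000000
C = S_0 * exp(-qT) * N(d1) - K * exp(-rT) * N(d2)
N(d1) = 0.65089873; N(d2) = 0.55675539
C = 23.0600 * 1.00000000 * 0.65089873 - 21.7500 * 0.99352108 * 0.55675539 = 2.9788


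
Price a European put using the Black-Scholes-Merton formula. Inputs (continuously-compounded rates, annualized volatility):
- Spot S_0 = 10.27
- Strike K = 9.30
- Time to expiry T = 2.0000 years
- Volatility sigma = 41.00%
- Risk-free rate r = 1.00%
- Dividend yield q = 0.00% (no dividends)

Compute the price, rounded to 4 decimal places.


Answer: Price = 1.6793

Derivation:
d1 = (ln(S/K) + (r - q + 0.5*sigma^2) * T) / (sigma * sqrt(T)) = 0.49551391
d2 = d1 - sigma * sqrt(T) = -0.08431365
exp(-rT) = 0.98019867; exp(-qT) = 1.00000000
P = K * exp(-rT) * N(-d2) - S_0 * exp(-qT) * N(-d1)
N(-d1) = 0.31011870; N(-d2) = 0.53359647
P = 9.3000 * 0.98019867 * 0.53359647 - 10.2700 * 1.00000000 * 0.31011870 = 1.6793


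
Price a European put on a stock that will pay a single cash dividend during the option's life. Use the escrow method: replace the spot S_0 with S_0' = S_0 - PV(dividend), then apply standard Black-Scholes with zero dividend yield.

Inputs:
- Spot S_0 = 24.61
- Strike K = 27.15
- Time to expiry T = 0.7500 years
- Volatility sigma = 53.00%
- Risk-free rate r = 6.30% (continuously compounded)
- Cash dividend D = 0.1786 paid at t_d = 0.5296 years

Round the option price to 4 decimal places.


PV(D) = D * exp(-r * t_d) = 0.1786 * 0.96718567 = 0.17273936
S_0' = S_0 - PV(D) = 24.6100 - 0.17273936 = 24.43726064
d1 = (ln(S_0'/K) + (r + sigma^2/2)*T) / (sigma*sqrt(T)) = 0.10309405
d2 = d1 - sigma*sqrt(T) = -0.35589941
exp(-rT) = 0.95384891
N(-d1) = 0.45894416; N(-d2) = 0.63904205
P = K * exp(-rT) * N(-d2) - S_0' * N(-d1) = 27.1500 * 0.95384891 * 0.63904205 - 24.43726064 * 0.45894416 = 5.3339

Answer: Price = 5.3339


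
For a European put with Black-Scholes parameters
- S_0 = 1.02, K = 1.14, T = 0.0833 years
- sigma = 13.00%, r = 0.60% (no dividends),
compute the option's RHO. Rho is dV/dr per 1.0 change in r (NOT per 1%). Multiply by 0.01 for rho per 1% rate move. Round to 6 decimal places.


Answer: Rho = -0.094773

Derivation:
d1 = -2.9323343338; d2 = -2.9698545950
phi(d1) = 0.0054169039; exp(-qT) = 1.0000000000; exp(-rT) = 0.9995003249
N(-d2) = 0.9985102963
Rho = -K*T*exp(-rT)*N(-d2) = -1.1400 * 0.0833 * 0.9995003249 * 0.9985102963 = -0.094773


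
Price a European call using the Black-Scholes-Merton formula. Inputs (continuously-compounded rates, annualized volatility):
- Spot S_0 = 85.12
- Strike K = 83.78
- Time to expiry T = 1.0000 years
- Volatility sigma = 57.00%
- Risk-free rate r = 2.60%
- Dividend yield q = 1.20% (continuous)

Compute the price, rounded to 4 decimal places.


Answer: Price = 19.8540

Derivation:
d1 = (ln(S/K) + (r - q + 0.5*sigma^2) * T) / (sigma * sqrt(T)) = 0.33739949
d2 = d1 - sigma * sqrt(T) = -0.23260051
exp(-rT) = 0.97433509; exp(-qT) = 0.98807171
C = S_0 * exp(-qT) * N(d1) - K * exp(-rT) * N(d2)
N(d1) = 0.63209212; N(d2) = 0.40803582
C = 85.1200 * 0.98807171 * 0.63209212 - 83.7800 * 0.97433509 * 0.40803582 = 19.8540


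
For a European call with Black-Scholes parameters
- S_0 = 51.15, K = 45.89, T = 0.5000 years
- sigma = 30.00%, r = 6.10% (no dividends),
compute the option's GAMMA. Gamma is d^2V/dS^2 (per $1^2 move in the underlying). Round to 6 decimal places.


d1 = 0.7613902562; d2 = 0.5492582219
phi(d1) = 0.2985564970; exp(-qT) = 1.0000000000; exp(-rT) = 0.9699604321
Gamma = exp(-qT) * phi(d1) / (S * sigma * sqrt(T)) = 1.0000000000 * 0.2985564970 / (51.1500 * 0.3000 * 0.7071067812) = 0.027515

Answer: Gamma = 0.027515


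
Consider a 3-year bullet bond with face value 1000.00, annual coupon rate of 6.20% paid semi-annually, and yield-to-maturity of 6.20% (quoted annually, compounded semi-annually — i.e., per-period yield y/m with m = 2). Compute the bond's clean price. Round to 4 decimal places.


Coupon per period c = face * coupon_rate / m = 31.000000
Periods per year m = 2; per-period yield y/m = 0.031000
Number of cashflows N = 6
Cashflows (t years, CF_t, discount factor 1/(1+y/m)^(m*t), PV):
  t = 0.5000: CF_t = 31.000000, DF = 0.969932, PV = 30.067895
  t = 1.0000: CF_t = 31.000000, DF = 0.940768, PV = 29.163817
  t = 1.5000: CF_t = 31.000000, DF = 0.912481, PV = 28.286922
  t = 2.0000: CF_t = 31.000000, DF = 0.885045, PV = 27.436394
  t = 2.5000: CF_t = 31.000000, DF = 0.858434, PV = 26.611439
  t = 3.0000: CF_t = 1031.000000, DF = 0.832622, PV = 858.433532
Price P = sum_t PV_t = 1000.000000

Answer: Price = 1000.0000


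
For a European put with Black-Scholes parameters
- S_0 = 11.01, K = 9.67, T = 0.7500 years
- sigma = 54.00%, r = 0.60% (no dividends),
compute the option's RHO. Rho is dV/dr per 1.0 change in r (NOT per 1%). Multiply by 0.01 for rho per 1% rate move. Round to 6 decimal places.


d1 = 0.5209530725; d2 = 0.0532993544
phi(d1) = 0.3483196853; exp(-qT) = 1.0000000000; exp(-rT) = 0.9955101098
N(-d2) = 0.4787466973
Rho = -K*T*exp(-rT)*N(-d2) = -9.6700 * 0.7500 * 0.9955101098 * 0.4787466973 = -3.456521

Answer: Rho = -3.456521


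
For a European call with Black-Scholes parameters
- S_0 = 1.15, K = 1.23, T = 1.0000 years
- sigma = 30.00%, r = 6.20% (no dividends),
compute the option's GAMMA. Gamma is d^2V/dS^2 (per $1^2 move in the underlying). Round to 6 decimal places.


Answer: Gamma = 1.146249

Derivation:
d1 = 0.1324925766; d2 = -0.1675074234
phi(d1) = 0.3954560296; exp(-qT) = 1.0000000000; exp(-rT) = 0.9398828868
Gamma = exp(-qT) * phi(d1) / (S * sigma * sqrt(T)) = 1.0000000000 * 0.3954560296 / (1.1500 * 0.3000 * 1.0000000000) = 1.146249


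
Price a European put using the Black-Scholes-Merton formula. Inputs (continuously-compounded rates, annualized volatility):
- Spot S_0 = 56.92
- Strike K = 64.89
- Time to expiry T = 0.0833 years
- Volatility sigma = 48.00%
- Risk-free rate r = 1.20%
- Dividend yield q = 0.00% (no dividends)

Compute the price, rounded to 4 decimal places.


d1 = (ln(S/K) + (r - q + 0.5*sigma^2) * T) / (sigma * sqrt(T)) = -0.86945409
d2 = d1 - sigma * sqrt(T) = -1.00799044
exp(-rT) = 0.99900090; exp(-qT) = 1.00000000
P = K * exp(-rT) * N(-d2) - S_0 * exp(-qT) * N(-d1)
N(-d1) = 0.80770060; N(-d2) = 0.84327047
P = 64.8900 * 0.99900090 * 0.84327047 - 56.9200 * 1.00000000 * 0.80770060 = 8.6908

Answer: Price = 8.6908


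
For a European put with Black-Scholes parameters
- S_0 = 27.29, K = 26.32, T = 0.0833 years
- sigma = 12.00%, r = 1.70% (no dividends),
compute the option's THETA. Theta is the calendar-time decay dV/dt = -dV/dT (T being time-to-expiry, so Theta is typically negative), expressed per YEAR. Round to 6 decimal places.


d1 = 1.1031642896; d2 = 1.0685302024
phi(d1) = 0.2170941262; exp(-qT) = 1.0000000000; exp(-rT) = 0.9985849022
Theta = -S*exp(-qT)*phi(d1)*sigma/(2*sqrt(T)) + r*K*exp(-rT)*N(-d2) - q*S*exp(-qT)*N(-d1)
N(-d1) = 0.1349779130; N(-d2) = 0.1426407071; sqrt(T) = 0.2886173938
Term 1 = -27.2900 * 1.0000000000 * 0.2170941262 * 0.1200 / (2 * 0.2886173938) = -1.2316302824
Term 2 = 0.0170 * 26.3200 * 0.9985849022 * 0.1426407071 = 0.0637328420
Term 3 = 0 (no dividend yield, q = 0)
Theta = -1.2316302824 + (0.0637328420) + (0.0000000000) = -1.167897

Answer: Theta = -1.167897


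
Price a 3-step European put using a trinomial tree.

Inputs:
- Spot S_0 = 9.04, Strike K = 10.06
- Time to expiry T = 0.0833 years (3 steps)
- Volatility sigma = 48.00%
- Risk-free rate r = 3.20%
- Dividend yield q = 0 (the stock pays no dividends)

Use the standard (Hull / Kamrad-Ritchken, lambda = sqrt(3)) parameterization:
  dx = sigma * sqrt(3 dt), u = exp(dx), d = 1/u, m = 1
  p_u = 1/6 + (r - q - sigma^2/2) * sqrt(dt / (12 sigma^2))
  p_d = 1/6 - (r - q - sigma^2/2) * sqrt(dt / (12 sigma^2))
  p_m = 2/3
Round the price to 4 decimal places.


dt = T/N = 0.027767; dx = sigma*sqrt(3*dt) = 0.138536
u = exp(dx) = 1.148591; d = 1/u = 0.870632
p_u = 0.158329, p_m = 0.666667, p_d = 0.175005
Discount per step: exp(-r*dt) = 0.999112
Stock lattice S(k, j) with j the centered position index:
  k=0: S(0,+0) = 9.0400
  k=1: S(1,-1) = 7.8705; S(1,+0) = 9.0400; S(1,+1) = 10.3833
  k=2: S(2,-2) = 6.8523; S(2,-1) = 7.8705; S(2,+0) = 9.0400; S(2,+1) = 10.3833; S(2,+2) = 11.9261
  k=3: S(3,-3) = 5.9658; S(3,-2) = 6.8523; S(3,-1) = 7.8705; S(3,+0) = 9.0400; S(3,+1) = 10.3833; S(3,+2) = 11.9261; S(3,+3) = 13.6983
Terminal payoffs V(N, j) = max(K - S_T, 0):
  V(3,-3) = 4.094158; V(3,-2) = 3.207686; V(3,-1) = 2.189490; V(3,+0) = 1.020000; V(3,+1) = 0.000000; V(3,+2) = 0.000000; V(3,+3) = 0.000000
Backward induction: V(k, j) = exp(-r*dt) * [p_u * V(k+1, j+1) + p_m * V(k+1, j) + p_d * V(k+1, j-1)]
  V(2,-2) = exp(-r*dt) * [p_u*2.189490 + p_m*3.207686 + p_d*4.094158] = 3.198769
  V(2,-1) = exp(-r*dt) * [p_u*1.020000 + p_m*2.189490 + p_d*3.207686] = 2.180577
  V(2,+0) = exp(-r*dt) * [p_u*0.000000 + p_m*1.020000 + p_d*2.189490] = 1.062226
  V(2,+1) = exp(-r*dt) * [p_u*0.000000 + p_m*0.000000 + p_d*1.020000] = 0.178346
  V(2,+2) = exp(-r*dt) * [p_u*0.000000 + p_m*0.000000 + p_d*0.000000] = 0.000000
  V(1,-1) = exp(-r*dt) * [p_u*1.062226 + p_m*2.180577 + p_d*3.198769] = 2.179760
  V(1,+0) = exp(-r*dt) * [p_u*0.178346 + p_m*1.062226 + p_d*2.180577] = 1.117006
  V(1,+1) = exp(-r*dt) * [p_u*0.000000 + p_m*0.178346 + p_d*1.062226] = 0.304521
  V(0,+0) = exp(-r*dt) * [p_u*0.304521 + p_m*1.117006 + p_d*2.179760] = 1.173310

Answer: Price = V(0,0) = 1.1733


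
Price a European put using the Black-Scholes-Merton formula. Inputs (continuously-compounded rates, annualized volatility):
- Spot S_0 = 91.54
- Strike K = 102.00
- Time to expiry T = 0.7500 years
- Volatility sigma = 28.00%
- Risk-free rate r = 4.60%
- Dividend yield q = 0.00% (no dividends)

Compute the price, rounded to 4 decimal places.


Answer: Price = 13.0901

Derivation:
d1 = (ln(S/K) + (r - q + 0.5*sigma^2) * T) / (sigma * sqrt(T)) = -0.18267683
d2 = d1 - sigma * sqrt(T) = -0.42516395
exp(-rT) = 0.96608834; exp(-qT) = 1.00000000
P = K * exp(-rT) * N(-d2) - S_0 * exp(-qT) * N(-d1)
N(-d1) = 0.57247420; N(-d2) = 0.66464142
P = 102.0000 * 0.96608834 * 0.66464142 - 91.5400 * 1.00000000 * 0.57247420 = 13.0901


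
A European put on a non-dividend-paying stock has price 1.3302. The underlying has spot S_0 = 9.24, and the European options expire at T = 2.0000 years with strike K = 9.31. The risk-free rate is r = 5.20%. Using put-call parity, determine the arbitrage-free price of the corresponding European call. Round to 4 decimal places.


Answer: Call price = 2.1798

Derivation:
Put-call parity: C - P = S_0 * exp(-qT) - K * exp(-rT).
S_0 * exp(-qT) = 9.2400 * 1.00000000 = 9.24000000
K * exp(-rT) = 9.3100 * 0.90122530 = 8.39040752
C = P + S*exp(-qT) - K*exp(-rT)
C = 1.3302 + 9.24000000 - 8.39040752 = 2.1798


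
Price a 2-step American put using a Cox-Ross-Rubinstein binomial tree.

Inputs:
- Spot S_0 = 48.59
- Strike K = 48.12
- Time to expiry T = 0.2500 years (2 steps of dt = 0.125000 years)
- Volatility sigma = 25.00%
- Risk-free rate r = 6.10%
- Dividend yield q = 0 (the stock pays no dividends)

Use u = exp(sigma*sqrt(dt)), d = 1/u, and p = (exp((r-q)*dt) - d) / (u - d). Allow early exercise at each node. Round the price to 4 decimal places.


dt = T/N = 0.125000
u = exp(sigma*sqrt(dt)) = 1.092412; d = 1/u = 0.915405
p = (exp((r-q)*dt) - d) / (u - d) = 0.521159
Discount per step: exp(-r*dt) = 0.992404
Stock lattice S(k, i) with i counting down-moves:
  k=0: S(0,0) = 48.5900
  k=1: S(1,0) = 53.0803; S(1,1) = 44.4795
  k=2: S(2,0) = 57.9856; S(2,1) = 48.5900; S(2,2) = 40.7168
Terminal payoffs V(N, i) = max(K - S_T, 0):
  V(2,0) = 0.000000; V(2,1) = 0.000000; V(2,2) = 7.403189
Backward induction: V(k, i) = exp(-r*dt) * [p * V(k+1, i) + (1-p) * V(k+1, i+1)]; then take max(V_cont, immediate exercise) for American.
  V(1,0) = exp(-r*dt) * [p*0.000000 + (1-p)*0.000000] = 0.000000; exercise = 0.000000; V(1,0) = max -> 0.000000
  V(1,1) = exp(-r*dt) * [p*0.000000 + (1-p)*7.403189] = 3.518020; exercise = 3.640456; V(1,1) = max -> 3.640456
  V(0,0) = exp(-r*dt) * [p*0.000000 + (1-p)*3.640456] = 1.729957; exercise = 0.000000; V(0,0) = max -> 1.729957

Answer: Price = V(0,0) = 1.7300


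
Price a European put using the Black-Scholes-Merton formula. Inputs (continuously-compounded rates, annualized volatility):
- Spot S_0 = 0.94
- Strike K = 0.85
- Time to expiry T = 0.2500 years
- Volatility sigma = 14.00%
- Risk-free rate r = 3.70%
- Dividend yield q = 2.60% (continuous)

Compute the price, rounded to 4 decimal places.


Answer: Price = 0.0019

Derivation:
d1 = (ln(S/K) + (r - q + 0.5*sigma^2) * T) / (sigma * sqrt(T)) = 1.51205037
d2 = d1 - sigma * sqrt(T) = 1.44205037
exp(-rT) = 0.99079265; exp(-qT) = 0.99352108
P = K * exp(-rT) * N(-d2) - S_0 * exp(-qT) * N(-d1)
N(-d1) = 0.06526052; N(-d2) = 0.07464408
P = 0.8500 * 0.99079265 * 0.07464408 - 0.9400 * 0.99352108 * 0.06526052 = 0.0019


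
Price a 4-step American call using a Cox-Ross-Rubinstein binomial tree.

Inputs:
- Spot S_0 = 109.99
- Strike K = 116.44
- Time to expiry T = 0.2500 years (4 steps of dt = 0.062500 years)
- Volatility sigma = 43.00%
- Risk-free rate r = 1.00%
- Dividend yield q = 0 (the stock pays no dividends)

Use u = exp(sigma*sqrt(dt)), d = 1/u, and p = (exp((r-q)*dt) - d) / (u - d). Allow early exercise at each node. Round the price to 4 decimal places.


Answer: Price = V(0,0) = 7.1926

Derivation:
dt = T/N = 0.062500
u = exp(sigma*sqrt(dt)) = 1.113491; d = 1/u = 0.898077
p = (exp((r-q)*dt) - d) / (u - d) = 0.476053
Discount per step: exp(-r*dt) = 0.999375
Stock lattice S(k, i) with i counting down-moves:
  k=0: S(0,0) = 109.9900
  k=1: S(1,0) = 122.4729; S(1,1) = 98.7794
  k=2: S(2,0) = 136.3724; S(2,1) = 109.9900; S(2,2) = 88.7115
  k=3: S(3,0) = 151.8494; S(3,1) = 122.4729; S(3,2) = 98.7794; S(3,3) = 79.6697
  k=4: S(4,0) = 169.0830; S(4,1) = 136.3724; S(4,2) = 109.9900; S(4,3) = 88.7115; S(4,4) = 71.5495
Terminal payoffs V(N, i) = max(S_T - K, 0):
  V(4,0) = 52.642955; V(4,1) = 19.932410; V(4,2) = 0.000000; V(4,3) = 0.000000; V(4,4) = 0.000000
Backward induction: V(k, i) = exp(-r*dt) * [p * V(k+1, i) + (1-p) * V(k+1, i+1)]; then take max(V_cont, immediate exercise) for American.
  V(3,0) = exp(-r*dt) * [p*52.642955 + (1-p)*19.932410] = 35.482185; exercise = 35.409432; V(3,0) = max -> 35.482185
  V(3,1) = exp(-r*dt) * [p*19.932410 + (1-p)*0.000000] = 9.482958; exercise = 6.032860; V(3,1) = max -> 9.482958
  V(3,2) = exp(-r*dt) * [p*0.000000 + (1-p)*0.000000] = 0.000000; exercise = 0.000000; V(3,2) = max -> 0.000000
  V(3,3) = exp(-r*dt) * [p*0.000000 + (1-p)*0.000000] = 0.000000; exercise = 0.000000; V(3,3) = max -> 0.000000
  V(2,0) = exp(-r*dt) * [p*35.482185 + (1-p)*9.482958] = 21.846313; exercise = 19.932410; V(2,0) = max -> 21.846313
  V(2,1) = exp(-r*dt) * [p*9.482958 + (1-p)*0.000000] = 4.511571; exercise = 0.000000; V(2,1) = max -> 4.511571
  V(2,2) = exp(-r*dt) * [p*0.000000 + (1-p)*0.000000] = 0.000000; exercise = 0.000000; V(2,2) = max -> 0.000000
  V(1,0) = exp(-r*dt) * [p*21.846313 + (1-p)*4.511571] = 12.755855; exercise = 6.032860; V(1,0) = max -> 12.755855
  V(1,1) = exp(-r*dt) * [p*4.511571 + (1-p)*0.000000] = 2.146406; exercise = 0.000000; V(1,1) = max -> 2.146406
  V(0,0) = exp(-r*dt) * [p*12.755855 + (1-p)*2.146406] = 7.192571; exercise = 0.000000; V(0,0) = max -> 7.192571


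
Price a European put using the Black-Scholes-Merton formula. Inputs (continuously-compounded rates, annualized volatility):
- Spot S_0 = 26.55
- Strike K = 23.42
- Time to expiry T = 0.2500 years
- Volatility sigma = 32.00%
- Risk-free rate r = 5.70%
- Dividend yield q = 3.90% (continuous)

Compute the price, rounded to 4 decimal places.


d1 = (ln(S/K) + (r - q + 0.5*sigma^2) * T) / (sigma * sqrt(T)) = 0.89212118
d2 = d1 - sigma * sqrt(T) = 0.73212118
exp(-rT) = 0.98585105; exp(-qT) = 0.99029738
P = K * exp(-rT) * N(-d2) - S_0 * exp(-qT) * N(-d1)
N(-d1) = 0.18616399; N(-d2) = 0.23204730
P = 23.4200 * 0.98585105 * 0.23204730 - 26.5500 * 0.99029738 * 0.18616399 = 0.4630

Answer: Price = 0.4630


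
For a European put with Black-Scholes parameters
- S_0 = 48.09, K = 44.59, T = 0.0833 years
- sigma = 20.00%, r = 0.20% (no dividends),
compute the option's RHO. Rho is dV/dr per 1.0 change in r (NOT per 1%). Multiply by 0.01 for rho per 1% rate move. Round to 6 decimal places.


d1 = 1.3408276548; d2 = 1.2831041760
phi(d1) = 0.1623748167; exp(-qT) = 1.0000000000; exp(-rT) = 0.9998334139
N(-d2) = 0.0997277905
Rho = -K*T*exp(-rT)*N(-d2) = -44.5900 * 0.0833 * 0.9998334139 * 0.0997277905 = -0.370362

Answer: Rho = -0.370362


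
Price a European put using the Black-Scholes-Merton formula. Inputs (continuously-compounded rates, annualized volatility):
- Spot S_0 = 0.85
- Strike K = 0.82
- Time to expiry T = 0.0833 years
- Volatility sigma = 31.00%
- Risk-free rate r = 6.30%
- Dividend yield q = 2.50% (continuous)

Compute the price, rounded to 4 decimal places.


d1 = (ln(S/K) + (r - q + 0.5*sigma^2) * T) / (sigma * sqrt(T)) = 0.48171793
d2 = d1 - sigma * sqrt(T) = 0.39224654
exp(-rT) = 0.99476585; exp(-qT) = 0.99791967
P = K * exp(-rT) * N(-d2) - S_0 * exp(-qT) * N(-d1)
N(-d1) = 0.31500317; N(-d2) = 0.34743803
P = 0.8200 * 0.99476585 * 0.34743803 - 0.8500 * 0.99791967 * 0.31500317 = 0.0162

Answer: Price = 0.0162


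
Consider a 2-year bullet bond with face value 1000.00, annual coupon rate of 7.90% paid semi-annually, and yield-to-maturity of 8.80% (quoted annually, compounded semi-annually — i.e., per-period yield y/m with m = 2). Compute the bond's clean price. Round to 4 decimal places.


Answer: Price = 983.8183

Derivation:
Coupon per period c = face * coupon_rate / m = 39.500000
Periods per year m = 2; per-period yield y/m = 0.044000
Number of cashflows N = 4
Cashflows (t years, CF_t, discount factor 1/(1+y/m)^(m*t), PV):
  t = 0.5000: CF_t = 39.500000, DF = 0.957854, PV = 37.835249
  t = 1.0000: CF_t = 39.500000, DF = 0.917485, PV = 36.240660
  t = 1.5000: CF_t = 39.500000, DF = 0.878817, PV = 34.713276
  t = 2.0000: CF_t = 1039.500000, DF = 0.841779, PV = 875.029106
Price P = sum_t PV_t = 983.818291


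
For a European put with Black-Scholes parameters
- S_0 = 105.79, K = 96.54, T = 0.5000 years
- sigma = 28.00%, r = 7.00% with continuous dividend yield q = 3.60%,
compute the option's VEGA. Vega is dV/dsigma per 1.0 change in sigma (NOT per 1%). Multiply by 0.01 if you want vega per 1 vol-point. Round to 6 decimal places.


d1 = 0.6469954659; d2 = 0.4490055671
phi(d1) = 0.3236022633; exp(-qT) = 0.9821610324; exp(-rT) = 0.9656054163
Vega = S * exp(-qT) * phi(d1) * sqrt(T) = 105.7900 * 0.9821610324 * 0.3236022633 * 0.7071067812 = 23.775183

Answer: Vega = 23.775183


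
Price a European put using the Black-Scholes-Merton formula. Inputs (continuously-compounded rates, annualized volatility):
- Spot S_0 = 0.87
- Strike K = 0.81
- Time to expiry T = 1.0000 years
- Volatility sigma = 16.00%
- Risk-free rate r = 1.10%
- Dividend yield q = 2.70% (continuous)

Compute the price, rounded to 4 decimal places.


d1 = (ln(S/K) + (r - q + 0.5*sigma^2) * T) / (sigma * sqrt(T)) = 0.42661852
d2 = d1 - sigma * sqrt(T) = 0.26661852
exp(-rT) = 0.98906028; exp(-qT) = 0.97336124
P = K * exp(-rT) * N(-d2) - S_0 * exp(-qT) * N(-d1)
N(-d1) = 0.33482860; N(-d2) = 0.39488145
P = 0.8100 * 0.98906028 * 0.39488145 - 0.8700 * 0.97336124 * 0.33482860 = 0.0328

Answer: Price = 0.0328


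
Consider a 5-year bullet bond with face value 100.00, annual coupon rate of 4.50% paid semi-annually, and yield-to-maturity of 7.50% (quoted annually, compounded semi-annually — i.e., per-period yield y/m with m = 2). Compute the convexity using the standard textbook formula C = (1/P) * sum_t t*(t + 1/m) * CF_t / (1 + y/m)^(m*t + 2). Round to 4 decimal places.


Coupon per period c = face * coupon_rate / m = 2.250000
Periods per year m = 2; per-period yield y/m = 0.037500
Number of cashflows N = 10
Cashflows (t years, CF_t, discount factor 1/(1+y/m)^(m*t), PV):
  t = 0.5000: CF_t = 2.250000, DF = 0.963855, PV = 2.168675
  t = 1.0000: CF_t = 2.250000, DF = 0.929017, PV = 2.090289
  t = 1.5000: CF_t = 2.250000, DF = 0.895438, PV = 2.014736
  t = 2.0000: CF_t = 2.250000, DF = 0.863073, PV = 1.941914
  t = 2.5000: CF_t = 2.250000, DF = 0.831878, PV = 1.871725
  t = 3.0000: CF_t = 2.250000, DF = 0.801810, PV = 1.804072
  t = 3.5000: CF_t = 2.250000, DF = 0.772829, PV = 1.738865
  t = 4.0000: CF_t = 2.250000, DF = 0.744895, PV = 1.676014
  t = 4.5000: CF_t = 2.250000, DF = 0.717971, PV = 1.615435
  t = 5.0000: CF_t = 102.250000, DF = 0.692020, PV = 70.759094
Price P = sum_t PV_t = 87.680819
Convexity numerator sum_t t*(t + 1/m) * CF_t / (1+y/m)^(m*t + 2):
  t = 0.5000: term = 1.007368
  t = 1.0000: term = 2.912872
  t = 1.5000: term = 5.615174
  t = 2.0000: term = 9.020360
  t = 2.5000: term = 13.041485
  t = 3.0000: term = 17.598148
  t = 3.5000: term = 22.616094
  t = 4.0000: term = 28.026829
  t = 4.5000: term = 33.767264
  t = 5.0000: term = 1807.751564
Convexity = (1/P) * sum = 1941.357160 / 87.680819 = 22.141184

Answer: Convexity = 22.1412


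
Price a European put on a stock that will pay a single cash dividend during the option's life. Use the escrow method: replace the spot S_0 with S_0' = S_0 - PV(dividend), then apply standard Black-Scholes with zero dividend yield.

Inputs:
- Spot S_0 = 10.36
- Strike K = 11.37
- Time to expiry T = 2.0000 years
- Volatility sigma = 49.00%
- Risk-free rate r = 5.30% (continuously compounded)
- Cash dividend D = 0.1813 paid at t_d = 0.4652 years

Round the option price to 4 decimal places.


Answer: Price = 2.7874

Derivation:
PV(D) = D * exp(-r * t_d) = 0.1813 * 0.97564587 = 0.17688460
S_0' = S_0 - PV(D) = 10.3600 - 0.17688460 = 10.18311540
d1 = (ln(S_0'/K) + (r + sigma^2/2)*T) / (sigma*sqrt(T)) = 0.34035313
d2 = d1 - sigma*sqrt(T) = -0.35261151
exp(-rT) = 0.89942465
N(-d1) = 0.36679530; N(-d2) = 0.63781015
P = K * exp(-rT) * N(-d2) - S_0' * N(-d1) = 11.3700 * 0.89942465 * 0.63781015 - 10.18311540 * 0.36679530 = 2.7874


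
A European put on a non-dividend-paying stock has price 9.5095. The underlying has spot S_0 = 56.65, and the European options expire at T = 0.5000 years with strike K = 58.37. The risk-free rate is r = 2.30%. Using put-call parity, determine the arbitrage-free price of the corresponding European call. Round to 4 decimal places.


Answer: Call price = 8.4569

Derivation:
Put-call parity: C - P = S_0 * exp(-qT) - K * exp(-rT).
S_0 * exp(-qT) = 56.6500 * 1.00000000 = 56.65000000
K * exp(-rT) = 58.3700 * 0.98856587 = 57.70258996
C = P + S*exp(-qT) - K*exp(-rT)
C = 9.5095 + 56.65000000 - 57.70258996 = 8.4569


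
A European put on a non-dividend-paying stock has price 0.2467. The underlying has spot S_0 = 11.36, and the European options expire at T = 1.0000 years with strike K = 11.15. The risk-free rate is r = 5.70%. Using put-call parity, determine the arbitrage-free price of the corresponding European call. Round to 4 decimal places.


Answer: Call price = 1.0745

Derivation:
Put-call parity: C - P = S_0 * exp(-qT) - K * exp(-rT).
S_0 * exp(-qT) = 11.3600 * 1.00000000 = 11.36000000
K * exp(-rT) = 11.1500 * 0.94459407 = 10.53222387
C = P + S*exp(-qT) - K*exp(-rT)
C = 0.2467 + 11.36000000 - 10.53222387 = 1.0745


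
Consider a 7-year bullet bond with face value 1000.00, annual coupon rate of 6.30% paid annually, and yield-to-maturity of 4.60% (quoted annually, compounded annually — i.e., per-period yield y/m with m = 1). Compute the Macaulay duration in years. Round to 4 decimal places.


Answer: Macaulay duration = 5.9306 years

Derivation:
Coupon per period c = face * coupon_rate / m = 63.000000
Periods per year m = 1; per-period yield y/m = 0.046000
Number of cashflows N = 7
Cashflows (t years, CF_t, discount factor 1/(1+y/m)^(m*t), PV):
  t = 1.0000: CF_t = 63.000000, DF = 0.956023, PV = 60.229446
  t = 2.0000: CF_t = 63.000000, DF = 0.913980, PV = 57.580732
  t = 3.0000: CF_t = 63.000000, DF = 0.873786, PV = 55.048501
  t = 4.0000: CF_t = 63.000000, DF = 0.835359, PV = 52.627630
  t = 5.0000: CF_t = 63.000000, DF = 0.798623, PV = 50.313222
  t = 6.0000: CF_t = 63.000000, DF = 0.763501, PV = 48.100594
  t = 7.0000: CF_t = 1063.000000, DF = 0.729925, PV = 775.910221
Price P = sum_t PV_t = 1099.810345
Macaulay numerator sum_t t * PV_t:
  t * PV_t at t = 1.0000: 60.229446
  t * PV_t at t = 2.0000: 115.161464
  t * PV_t at t = 3.0000: 165.145502
  t * PV_t at t = 4.0000: 210.510519
  t * PV_t at t = 5.0000: 251.566108
  t * PV_t at t = 6.0000: 288.603566
  t * PV_t at t = 7.0000: 5431.371547
Macaulay duration D = (sum_t t * PV_t) / P = 6522.588152 / 1099.810345 = 5.930648


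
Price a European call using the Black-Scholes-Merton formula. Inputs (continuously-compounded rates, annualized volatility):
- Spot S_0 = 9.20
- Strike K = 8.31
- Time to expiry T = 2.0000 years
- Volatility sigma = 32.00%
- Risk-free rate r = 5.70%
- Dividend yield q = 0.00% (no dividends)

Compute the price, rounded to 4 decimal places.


Answer: Price = 2.5420

Derivation:
d1 = (ln(S/K) + (r - q + 0.5*sigma^2) * T) / (sigma * sqrt(T)) = 0.70300529
d2 = d1 - sigma * sqrt(T) = 0.25045695
exp(-rT) = 0.89225796; exp(-qT) = 1.00000000
C = S_0 * exp(-qT) * N(d1) - K * exp(-rT) * N(d2)
N(d1) = 0.75897377; N(d2) = 0.59888300
C = 9.2000 * 1.00000000 * 0.75897377 - 8.3100 * 0.89225796 * 0.59888300 = 2.5420


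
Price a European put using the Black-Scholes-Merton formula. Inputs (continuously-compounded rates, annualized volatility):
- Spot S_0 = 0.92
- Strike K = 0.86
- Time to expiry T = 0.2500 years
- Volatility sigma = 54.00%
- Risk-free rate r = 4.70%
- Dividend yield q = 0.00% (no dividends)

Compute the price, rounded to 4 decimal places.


d1 = (ln(S/K) + (r - q + 0.5*sigma^2) * T) / (sigma * sqrt(T)) = 0.42830104
d2 = d1 - sigma * sqrt(T) = 0.15830104
exp(-rT) = 0.98831876; exp(-qT) = 1.00000000
P = K * exp(-rT) * N(-d2) - S_0 * exp(-qT) * N(-d1)
N(-d1) = 0.33421598; N(-d2) = 0.43710979
P = 0.8600 * 0.98831876 * 0.43710979 - 0.9200 * 1.00000000 * 0.33421598 = 0.0640

Answer: Price = 0.0640


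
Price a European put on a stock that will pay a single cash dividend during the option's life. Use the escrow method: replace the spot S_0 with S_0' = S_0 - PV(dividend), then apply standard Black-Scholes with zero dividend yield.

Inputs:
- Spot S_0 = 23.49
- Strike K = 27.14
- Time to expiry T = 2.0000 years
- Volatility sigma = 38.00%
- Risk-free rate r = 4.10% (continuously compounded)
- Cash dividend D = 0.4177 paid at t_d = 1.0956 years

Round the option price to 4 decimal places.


Answer: Price = 6.1048

Derivation:
PV(D) = D * exp(-r * t_d) = 0.4177 * 0.95607435 = 0.39935225
S_0' = S_0 - PV(D) = 23.4900 - 0.39935225 = 23.09064775
d1 = (ln(S_0'/K) + (r + sigma^2/2)*T) / (sigma*sqrt(T)) = 0.12061571
d2 = d1 - sigma*sqrt(T) = -0.41678544
exp(-rT) = 0.92127196
N(-d1) = 0.45199771; N(-d2) = 0.66158232
P = K * exp(-rT) * N(-d2) - S_0' * N(-d1) = 27.1400 * 0.92127196 * 0.66158232 - 23.09064775 * 0.45199771 = 6.1048


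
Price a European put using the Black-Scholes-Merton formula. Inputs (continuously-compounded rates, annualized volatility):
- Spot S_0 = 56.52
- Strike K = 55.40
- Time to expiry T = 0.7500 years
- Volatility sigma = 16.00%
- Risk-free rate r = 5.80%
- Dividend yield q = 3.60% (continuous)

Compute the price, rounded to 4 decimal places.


Answer: Price = 2.1008

Derivation:
d1 = (ln(S/K) + (r - q + 0.5*sigma^2) * T) / (sigma * sqrt(T)) = 0.33280609
d2 = d1 - sigma * sqrt(T) = 0.19424202
exp(-rT) = 0.95743255; exp(-qT) = 0.97336124
P = K * exp(-rT) * N(-d2) - S_0 * exp(-qT) * N(-d1)
N(-d1) = 0.36964033; N(-d2) = 0.42299319
P = 55.4000 * 0.95743255 * 0.42299319 - 56.5200 * 0.97336124 * 0.36964033 = 2.1008


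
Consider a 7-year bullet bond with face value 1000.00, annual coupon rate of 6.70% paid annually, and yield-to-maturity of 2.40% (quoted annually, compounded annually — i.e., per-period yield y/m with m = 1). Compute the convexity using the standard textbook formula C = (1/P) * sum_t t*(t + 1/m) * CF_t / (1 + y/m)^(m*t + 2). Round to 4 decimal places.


Coupon per period c = face * coupon_rate / m = 67.000000
Periods per year m = 1; per-period yield y/m = 0.024000
Number of cashflows N = 7
Cashflows (t years, CF_t, discount factor 1/(1+y/m)^(m*t), PV):
  t = 1.0000: CF_t = 67.000000, DF = 0.976562, PV = 65.429688
  t = 2.0000: CF_t = 67.000000, DF = 0.953674, PV = 63.896179
  t = 3.0000: CF_t = 67.000000, DF = 0.931323, PV = 62.398612
  t = 4.0000: CF_t = 67.000000, DF = 0.909495, PV = 60.936145
  t = 5.0000: CF_t = 67.000000, DF = 0.888178, PV = 59.507954
  t = 6.0000: CF_t = 67.000000, DF = 0.867362, PV = 58.113236
  t = 7.0000: CF_t = 1067.000000, DF = 0.847033, PV = 903.784155
Price P = sum_t PV_t = 1274.065970
Convexity numerator sum_t t*(t + 1/m) * CF_t / (1+y/m)^(m*t + 2):
  t = 1.0000: term = 124.797225
  t = 2.0000: term = 365.616870
  t = 3.0000: term = 714.095449
  t = 4.0000: term = 1162.264729
  t = 5.0000: term = 1702.536224
  t = 6.0000: term = 2327.686244
  t = 7.0000: term = 48267.281212
Convexity = (1/P) * sum = 54664.277953 / 1274.065970 = 42.905375

Answer: Convexity = 42.9054


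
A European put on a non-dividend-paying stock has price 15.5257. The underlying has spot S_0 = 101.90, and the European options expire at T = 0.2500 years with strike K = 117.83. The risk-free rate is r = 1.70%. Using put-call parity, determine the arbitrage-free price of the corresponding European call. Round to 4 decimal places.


Put-call parity: C - P = S_0 * exp(-qT) - K * exp(-rT).
S_0 * exp(-qT) = 101.9000 * 1.00000000 = 101.90000000
K * exp(-rT) = 117.8300 * 0.99575902 = 117.33028515
C = P + S*exp(-qT) - K*exp(-rT)
C = 15.5257 + 101.90000000 - 117.33028515 = 0.0954

Answer: Call price = 0.0954


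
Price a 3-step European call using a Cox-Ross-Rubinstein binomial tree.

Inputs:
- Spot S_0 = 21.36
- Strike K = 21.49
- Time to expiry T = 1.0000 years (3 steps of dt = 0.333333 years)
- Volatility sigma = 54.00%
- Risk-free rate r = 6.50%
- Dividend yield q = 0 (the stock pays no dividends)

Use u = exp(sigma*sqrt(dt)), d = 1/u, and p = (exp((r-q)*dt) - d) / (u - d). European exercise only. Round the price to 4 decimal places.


Answer: Price = V(0,0) = 5.4018

Derivation:
dt = T/N = 0.333333
u = exp(sigma*sqrt(dt)) = 1.365839; d = 1/u = 0.732151
p = (exp((r-q)*dt) - d) / (u - d) = 0.457247
Discount per step: exp(-r*dt) = 0.978566
Stock lattice S(k, i) with i counting down-moves:
  k=0: S(0,0) = 21.3600
  k=1: S(1,0) = 29.1743; S(1,1) = 15.6387
  k=2: S(2,0) = 39.8474; S(2,1) = 21.3600; S(2,2) = 11.4499
  k=3: S(3,0) = 54.4252; S(3,1) = 29.1743; S(3,2) = 15.6387; S(3,3) = 8.3831
Terminal payoffs V(N, i) = max(S_T - K, 0):
  V(3,0) = 32.935209; V(3,1) = 7.684328; V(3,2) = 0.000000; V(3,3) = 0.000000
Backward induction: V(k, i) = exp(-r*dt) * [p * V(k+1, i) + (1-p) * V(k+1, i+1)].
  V(2,0) = exp(-r*dt) * [p*32.935209 + (1-p)*7.684328] = 18.818054
  V(2,1) = exp(-r*dt) * [p*7.684328 + (1-p)*0.000000] = 3.438329
  V(2,2) = exp(-r*dt) * [p*0.000000 + (1-p)*0.000000] = 0.000000
  V(1,0) = exp(-r*dt) * [p*18.818054 + (1-p)*3.438329] = 10.246244
  V(1,1) = exp(-r*dt) * [p*3.438329 + (1-p)*0.000000] = 1.538470
  V(0,0) = exp(-r*dt) * [p*10.246244 + (1-p)*1.538470] = 5.401762


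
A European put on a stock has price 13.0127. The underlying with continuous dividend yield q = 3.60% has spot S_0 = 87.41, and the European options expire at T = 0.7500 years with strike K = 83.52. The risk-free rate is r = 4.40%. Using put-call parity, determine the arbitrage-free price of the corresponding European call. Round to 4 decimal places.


Answer: Call price = 17.2854

Derivation:
Put-call parity: C - P = S_0 * exp(-qT) - K * exp(-rT).
S_0 * exp(-qT) = 87.4100 * 0.97336124 = 85.08150612
K * exp(-rT) = 83.5200 * 0.96753856 = 80.80882050
C = P + S*exp(-qT) - K*exp(-rT)
C = 13.0127 + 85.08150612 - 80.80882050 = 17.2854


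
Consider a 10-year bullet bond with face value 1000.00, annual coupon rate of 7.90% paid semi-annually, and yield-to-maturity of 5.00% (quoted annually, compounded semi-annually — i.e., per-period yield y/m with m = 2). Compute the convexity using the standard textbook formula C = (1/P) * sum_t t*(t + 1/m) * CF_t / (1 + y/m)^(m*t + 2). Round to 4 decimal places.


Coupon per period c = face * coupon_rate / m = 39.500000
Periods per year m = 2; per-period yield y/m = 0.025000
Number of cashflows N = 20
Cashflows (t years, CF_t, discount factor 1/(1+y/m)^(m*t), PV):
  t = 0.5000: CF_t = 39.500000, DF = 0.975610, PV = 38.536585
  t = 1.0000: CF_t = 39.500000, DF = 0.951814, PV = 37.596669
  t = 1.5000: CF_t = 39.500000, DF = 0.928599, PV = 36.679677
  t = 2.0000: CF_t = 39.500000, DF = 0.905951, PV = 35.785050
  t = 2.5000: CF_t = 39.500000, DF = 0.883854, PV = 34.912244
  t = 3.0000: CF_t = 39.500000, DF = 0.862297, PV = 34.060726
  t = 3.5000: CF_t = 39.500000, DF = 0.841265, PV = 33.229977
  t = 4.0000: CF_t = 39.500000, DF = 0.820747, PV = 32.419490
  t = 4.5000: CF_t = 39.500000, DF = 0.800728, PV = 31.628770
  t = 5.0000: CF_t = 39.500000, DF = 0.781198, PV = 30.857337
  t = 5.5000: CF_t = 39.500000, DF = 0.762145, PV = 30.104719
  t = 6.0000: CF_t = 39.500000, DF = 0.743556, PV = 29.370457
  t = 6.5000: CF_t = 39.500000, DF = 0.725420, PV = 28.654105
  t = 7.0000: CF_t = 39.500000, DF = 0.707727, PV = 27.955224
  t = 7.5000: CF_t = 39.500000, DF = 0.690466, PV = 27.273389
  t = 8.0000: CF_t = 39.500000, DF = 0.673625, PV = 26.608185
  t = 8.5000: CF_t = 39.500000, DF = 0.657195, PV = 25.959205
  t = 9.0000: CF_t = 39.500000, DF = 0.641166, PV = 25.326053
  t = 9.5000: CF_t = 39.500000, DF = 0.625528, PV = 24.708345
  t = 10.0000: CF_t = 1039.500000, DF = 0.610271, PV = 634.376645
Price P = sum_t PV_t = 1226.042853
Convexity numerator sum_t t*(t + 1/m) * CF_t / (1+y/m)^(m*t + 2):
  t = 0.5000: term = 18.339838
  t = 1.0000: term = 53.677576
  t = 1.5000: term = 104.736733
  t = 2.0000: term = 170.303631
  t = 2.5000: term = 249.224826
  t = 3.0000: term = 340.404640
  t = 3.5000: term = 442.802784
  t = 4.0000: term = 555.432064
  t = 4.5000: term = 677.356175
  t = 5.0000: term = 807.687580
  t = 5.5000: term = 945.585460
  t = 6.0000: term = 1090.253745
  t = 6.5000: term = 1240.939222
  t = 7.0000: term = 1396.929706
  t = 7.5000: term = 1557.552285
  t = 8.0000: term = 1722.171632
  t = 8.5000: term = 1890.188377
  t = 9.0000: term = 2061.037542
  t = 9.5000: term = 2234.187037
  t = 10.0000: term = 63399.926459
Convexity = (1/P) * sum = 80958.737312 / 1226.042853 = 66.032551

Answer: Convexity = 66.0326


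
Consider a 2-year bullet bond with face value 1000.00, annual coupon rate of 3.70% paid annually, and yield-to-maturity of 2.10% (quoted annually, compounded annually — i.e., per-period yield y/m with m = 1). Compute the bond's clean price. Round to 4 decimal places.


Answer: Price = 1031.0195

Derivation:
Coupon per period c = face * coupon_rate / m = 37.000000
Periods per year m = 1; per-period yield y/m = 0.021000
Number of cashflows N = 2
Cashflows (t years, CF_t, discount factor 1/(1+y/m)^(m*t), PV):
  t = 1.0000: CF_t = 37.000000, DF = 0.979432, PV = 36.238981
  t = 2.0000: CF_t = 1037.000000, DF = 0.959287, PV = 994.780520
Price P = sum_t PV_t = 1031.019501


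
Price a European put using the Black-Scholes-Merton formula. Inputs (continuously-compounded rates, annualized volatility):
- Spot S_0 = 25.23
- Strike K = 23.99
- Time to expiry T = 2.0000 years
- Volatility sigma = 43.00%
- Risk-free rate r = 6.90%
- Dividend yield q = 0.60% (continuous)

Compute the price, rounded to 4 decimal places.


d1 = (ln(S/K) + (r - q + 0.5*sigma^2) * T) / (sigma * sqrt(T)) = 0.59412869
d2 = d1 - sigma * sqrt(T) = -0.01398314
exp(-rT) = 0.87109869; exp(-qT) = 0.98807171
P = K * exp(-rT) * N(-d2) - S_0 * exp(-qT) * N(-d1)
N(-d1) = 0.27621302; N(-d2) = 0.50557828
P = 23.9900 * 0.87109869 * 0.50557828 - 25.2300 * 0.98807171 * 0.27621302 = 3.6797

Answer: Price = 3.6797


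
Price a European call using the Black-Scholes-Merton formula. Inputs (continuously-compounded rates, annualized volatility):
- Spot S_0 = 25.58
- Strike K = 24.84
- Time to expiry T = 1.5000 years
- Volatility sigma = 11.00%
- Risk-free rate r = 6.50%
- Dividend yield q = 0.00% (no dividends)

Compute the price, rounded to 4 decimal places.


Answer: Price = 3.3480

Derivation:
d1 = (ln(S/K) + (r - q + 0.5*sigma^2) * T) / (sigma * sqrt(T)) = 1.00897109
d2 = d1 - sigma * sqrt(T) = 0.87424916
exp(-rT) = 0.90710234; exp(-qT) = 1.00000000
C = S_0 * exp(-qT) * N(d1) - K * exp(-rT) * N(d2)
N(d1) = 0.84350575; N(d2) = 0.80900871
C = 25.5800 * 1.00000000 * 0.84350575 - 24.8400 * 0.90710234 * 0.80900871 = 3.3480
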